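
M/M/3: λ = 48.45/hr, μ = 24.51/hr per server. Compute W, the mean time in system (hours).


a = 1.9767; ρ = 0.6589; P₀ = 0.114879
Lq = P₀·a^c·ρ/(c!(1−ρ)²) = 0.83761
Wq = Lq/λ = 0.83761/48.45 = 0.01729 hr
W = Wq + 1/μ = 0.01729 + 0.04080 = 0.05809 hr

Final: 0.05809 hr


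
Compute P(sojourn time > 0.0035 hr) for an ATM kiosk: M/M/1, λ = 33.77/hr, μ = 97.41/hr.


W ~ Exponential(μ−λ) for M/M/1.
μ − λ = 97.41 − 33.77 = 63.6400
P(W > t) = e^{−(μ−λ)t} = e^{−0.2227} = 0.800323

Final: 0.800323


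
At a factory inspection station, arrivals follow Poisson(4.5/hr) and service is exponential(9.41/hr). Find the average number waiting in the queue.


ρ = 4.5/9.41 = 0.4782
Lq = ρ²/(1−ρ) = 0.2287/0.5218 = 0.4383

Final: 0.4383


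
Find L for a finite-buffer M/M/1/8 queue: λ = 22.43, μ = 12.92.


ρ = 22.43/12.92 = 1.7361
L = ρ[1 − (K+1)ρ^K + Kρ^(K+1)] / [(1−ρ)(1−ρ^(K+1))]
Numerator: 1.7361·(1 − 9·82.515223 + 8·143.252048) = 702.030135
Denominator: (-0.7361)·(-142.252048) = 104.707196
L = 702.030135/104.707196 = 6.7047

Final: 6.7047


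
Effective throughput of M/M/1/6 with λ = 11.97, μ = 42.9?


ρ = 0.2790; P_K = (1−ρ)ρ^6/(1−ρ^7) = 0.0003403
λ_eff = λ(1 − P_K) = 11.97·(1 − 0.0003403) = 11.97·0.999660 = 11.9659 /hr

Final: 11.9659 /hr


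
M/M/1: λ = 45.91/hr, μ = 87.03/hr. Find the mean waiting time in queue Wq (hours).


ρ = 45.91/87.03 = 0.5275
Wq = ρ/(μ−λ) = 0.5275/(87.03 − 45.91) = 0.5275/41.12 = 0.01283 hr

Final: 0.01283 hr


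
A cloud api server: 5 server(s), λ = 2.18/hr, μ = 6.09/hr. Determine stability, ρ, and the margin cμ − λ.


Total capacity cμ = 5·6.09 = 30.45/hr
ρ = λ/(cμ) = 2.18/30.45 = 0.07159
Stable ⇔ ρ < 1: YES
Spare capacity = cμ − λ = 30.45 − 2.18 = 28.27/hr

Final: ρ = 0.07159; stable; margin = 28.27/hr


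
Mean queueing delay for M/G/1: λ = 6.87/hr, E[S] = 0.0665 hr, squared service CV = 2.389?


ρ = λ·E[S] = 6.87·0.0665 = 0.4569
E[S²] = E[S]²(1+C_s²) = 0.0665²·(1+2.389) = 0.014987
Wq = λ·E[S²]/(2(1−ρ)) = 6.87·0.014987/(2·0.5431) = 0.09478 hr

Final: 0.09478 hr


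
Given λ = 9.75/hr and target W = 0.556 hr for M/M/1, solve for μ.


W = 1/(μ−λ) ⇒ μ − λ = 1/W = 1/0.556 = 1.7986
μ = λ + 1/W = 9.75 + 1.7986 = 11.5486 per hr

Final: 11.5486 /hr


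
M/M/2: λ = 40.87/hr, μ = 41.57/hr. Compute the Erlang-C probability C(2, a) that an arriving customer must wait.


a = λ/μ = 0.9832; ρ = a/2 = 0.4916
P₀ = 0.340860 (from M/M/c formula)
C(c,a) = [a^c/(c!(1−ρ))]·P₀ = [0.96661/(2·0.5084)]·0.340860
= 0.95060·0.340860 = 0.324021

Final: 0.324021


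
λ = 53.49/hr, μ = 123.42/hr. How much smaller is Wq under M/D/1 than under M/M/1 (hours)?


ρ = 53.49/123.42 = 0.4334
Wq(M/M/1) = ρ/(μ−λ) = 0.4334/69.93 = 0.006198 hr
Wq(M/D/1) = ρ/(2(μ−λ)) = 0.003099 hr
Savings = 0.006198 − 0.003099 = 0.003099 hr

Final: 0.003099 hr


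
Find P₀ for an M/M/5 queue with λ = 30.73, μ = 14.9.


a = λ/μ = 30.73/14.9 = 2.0624; ρ = a/c = 0.4125
Σ_{k=0}^{4} a^k/k! (terms k=0..4) = 1.00000 + 2.06242 + 2.12678 + 1.46210 + 0.75387 = 7.40516
Tail: a^5/(5!(1−ρ)) = 37.31483/(120·0.5875) = 0.52927
P₀ = 1/(7.40516 + 0.52927) = 1/7.93444 = 0.126033

Final: 0.126033


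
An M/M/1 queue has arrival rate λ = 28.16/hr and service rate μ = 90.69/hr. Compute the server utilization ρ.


ρ = λ/μ = 28.16/90.69 = 0.3105

Final: 0.3105


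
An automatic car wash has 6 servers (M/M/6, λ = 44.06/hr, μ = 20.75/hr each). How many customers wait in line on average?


a = λ/μ = 2.1234; ρ = a/6 = 0.3539
P₀ = 0.119373
Lq = P₀·a^c·ρ / (c!·(1−ρ)²) = 0.119373·91.65546·0.3539/(720·0.41745)
= 0.01288

Final: 0.01288


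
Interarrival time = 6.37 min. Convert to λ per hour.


λ = 1/(interarrival time) in consistent units.
1 hour = 60 min, so λ = 60/6.37 = 9.4192 per hour

Final: 9.4192 /hr


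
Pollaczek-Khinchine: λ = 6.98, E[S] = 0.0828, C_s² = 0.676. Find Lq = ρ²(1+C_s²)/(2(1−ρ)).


ρ = λ·E[S] = 6.98·0.0828 = 0.5779
Lq = ρ²(1+C_s²)/(2(1−ρ)) = 0.3340·(1+0.676)/(2·0.4221)
= 0.3340·1.6760/0.8441 = 0.66320

Final: 0.66320


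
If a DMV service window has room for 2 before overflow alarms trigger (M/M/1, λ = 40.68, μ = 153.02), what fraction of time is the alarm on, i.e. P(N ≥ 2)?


ρ = 40.68/153.02 = 0.2658
P(N ≥ n) = ρ^n = 0.2658^2 = 0.070675

Final: 0.070675


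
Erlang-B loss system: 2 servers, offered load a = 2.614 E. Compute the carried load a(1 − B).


B(2,2.614) = 0.485954 (Erlang-B)
Carried load = a(1 − B) = 2.614·(1 − 0.485954) = 2.614·0.514046 = 1.3437 E

Final: 1.3437 Erlangs


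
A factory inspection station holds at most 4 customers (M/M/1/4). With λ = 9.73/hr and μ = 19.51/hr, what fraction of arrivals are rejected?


ρ = λ/μ = 9.73/19.51 = 0.4987
P_K = (1−ρ)ρ^K/(1−ρ^(K+1)) = (0.5013·0.061862)/(1 − 0.030852)
= 0.031010/0.969148 = 0.031997

Final: 0.031997


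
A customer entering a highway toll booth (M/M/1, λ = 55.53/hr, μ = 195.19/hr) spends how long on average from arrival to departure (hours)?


W = 1/(μ−λ) = 1/(195.19 − 55.53) = 1/139.66 = 0.007160 hr

Final: 0.007160 hr


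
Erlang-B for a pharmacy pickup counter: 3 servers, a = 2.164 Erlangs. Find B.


B(c,a) = (a^c/c!) / Σ_{k=0}^{c} a^k/k!
a^3/3! = 1.688964
Σ terms (k=0..3): 1.00000 + 2.16400 + 2.34145 + 1.68896 = 7.194412
B = 1.688964/7.194412 = 0.234761

Final: 0.234761


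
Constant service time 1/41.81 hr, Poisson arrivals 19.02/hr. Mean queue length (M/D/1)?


ρ = 19.02/41.81 = 0.4549
M/D/1: Lq = ρ²/(2(1−ρ)) = 0.2069/(2·0.5451) = 0.18983

Final: 0.18983


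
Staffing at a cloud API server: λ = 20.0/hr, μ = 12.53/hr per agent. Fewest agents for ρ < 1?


Stability requires cμ > λ ⇔ c > λ/μ.
λ/μ = 20.0/12.53 = 1.5962
Minimum integer c = ⌊1.5962⌋ + 1 = 2
Check: 2·12.53 = 25.06 > 20.0, while 1·12.53 = 12.53 ≤ 20.0

Final: 2 servers


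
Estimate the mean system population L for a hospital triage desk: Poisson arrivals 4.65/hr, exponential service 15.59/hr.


ρ = λ/μ = 4.65/15.59 = 0.2983
L = ρ/(1−ρ) = 0.2983/(1 − 0.2983) = 0.2983/0.7017 = 0.4250

Final: 0.4250


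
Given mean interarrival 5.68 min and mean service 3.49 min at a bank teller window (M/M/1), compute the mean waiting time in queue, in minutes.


λ = 60/5.68 = 10.5634 /hr
μ = 60/3.49 = 17.1920 /hr
ρ = λ/μ = 10.5634/17.1920 = 0.6144
Wq = ρ/(μ−λ) = 0.6144/(17.1920−10.5634) = 0.09269 hr
In minutes: 0.09269·60 = 5.562 min

Final: 5.562 min


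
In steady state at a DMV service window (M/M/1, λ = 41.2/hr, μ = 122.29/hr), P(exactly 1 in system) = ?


ρ = 41.2/122.29 = 0.3369
P_n = (1−ρ)·ρ^n = (1 − 0.3369)·0.3369^1 = 0.6631·0.336904 = 0.223400

Final: 0.223400


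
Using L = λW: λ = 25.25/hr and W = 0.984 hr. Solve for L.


L = λW = 25.25·0.984 = 24.8460

Final: 24.8460


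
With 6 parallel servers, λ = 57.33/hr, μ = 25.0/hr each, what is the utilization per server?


ρ = λ/(cμ) = 57.33/(6·25.0) = 57.33/150.00 = 0.3822

Final: 0.3822


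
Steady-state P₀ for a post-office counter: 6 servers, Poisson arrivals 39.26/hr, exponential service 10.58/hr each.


a = λ/μ = 39.26/10.58 = 3.7108; ρ = a/c = 0.6185
Σ_{k=0}^{5} a^k/k! (terms k=0..5) = 1.00000 + 3.71078 + 6.88493 + 8.51614 + 7.90037 + 5.86330 = 33.87550
Tail: a^6/(6!(1−ρ)) = 2610.88513/(720·0.3815) = 9.50425
P₀ = 1/(33.87550 + 9.50425) = 1/43.37976 = 0.023052

Final: 0.023052


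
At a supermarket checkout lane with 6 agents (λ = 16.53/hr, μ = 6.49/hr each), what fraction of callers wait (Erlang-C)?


a = λ/μ = 2.5470; ρ = a/6 = 0.4245
P₀ = 0.077821 (from M/M/c formula)
C(c,a) = [a^c/(c!(1−ρ))]·P₀ = [273.00396/(720·0.5755)]·0.077821
= 0.65886·0.077821 = 0.051273

Final: 0.051273


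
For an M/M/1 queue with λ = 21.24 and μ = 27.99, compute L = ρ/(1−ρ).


ρ = λ/μ = 21.24/27.99 = 0.7588
L = ρ/(1−ρ) = 0.7588/(1 − 0.7588) = 0.7588/0.2412 = 3.1467

Final: 3.1467


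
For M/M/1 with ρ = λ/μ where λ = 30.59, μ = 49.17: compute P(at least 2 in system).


ρ = 30.59/49.17 = 0.6221
P(N ≥ n) = ρ^n = 0.6221^2 = 0.387042

Final: 0.387042


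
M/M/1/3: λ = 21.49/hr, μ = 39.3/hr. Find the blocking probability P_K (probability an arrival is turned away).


ρ = λ/μ = 21.49/39.3 = 0.5468
P_K = (1−ρ)ρ^K/(1−ρ^(K+1)) = (0.4532·0.163505)/(1 − 0.089408)
= 0.074097/0.910592 = 0.081373

Final: 0.081373


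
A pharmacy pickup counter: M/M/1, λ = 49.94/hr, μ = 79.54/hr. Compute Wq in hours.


ρ = 49.94/79.54 = 0.6279
Wq = ρ/(μ−λ) = 0.6279/(79.54 − 49.94) = 0.6279/29.60 = 0.02121 hr

Final: 0.02121 hr


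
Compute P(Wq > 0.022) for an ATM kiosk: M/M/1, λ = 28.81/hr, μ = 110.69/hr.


ρ = 28.81/110.69 = 0.2603
P(Wq > t) = ρ·e^{−(μ−λ)t} = 0.2603·e^{−1.8014}
= 0.2603·0.165074 = 0.042965

Final: 0.042965


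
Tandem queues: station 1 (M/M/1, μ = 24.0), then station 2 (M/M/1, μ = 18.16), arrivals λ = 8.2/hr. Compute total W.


Each node sees arrival rate λ = 8.2/hr (tandem ⇒ throughput preserved).
W₁ = 1/(μ₁−λ) = 1/(24.0−8.2) = 0.06329 hr
W₂ = 1/(μ₂−λ) = 1/(18.16−8.2) = 0.10040 hr
W_total = W₁ + W₂ = 0.06329 + 0.10040 = 0.16369 hr

Final: 0.16369 hr


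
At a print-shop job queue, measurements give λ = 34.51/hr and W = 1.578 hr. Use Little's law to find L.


L = λW = 34.51·1.578 = 54.4568

Final: 54.4568


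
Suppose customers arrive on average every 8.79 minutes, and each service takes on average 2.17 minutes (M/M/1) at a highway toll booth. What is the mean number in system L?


λ = 60/8.79 = 6.8259 /hr
μ = 60/2.17 = 27.6498 /hr
ρ = λ/μ = 6.8259/27.6498 = 0.2469
L = ρ/(1−ρ) = 0.2469/0.7531 = 0.3278

Final: 0.3278


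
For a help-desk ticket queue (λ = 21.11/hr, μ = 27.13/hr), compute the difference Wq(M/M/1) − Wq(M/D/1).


ρ = 21.11/27.13 = 0.7781
Wq(M/M/1) = ρ/(μ−λ) = 0.7781/6.02 = 0.12925 hr
Wq(M/D/1) = ρ/(2(μ−λ)) = 0.06463 hr
Savings = 0.12925 − 0.06463 = 0.06463 hr

Final: 0.06463 hr


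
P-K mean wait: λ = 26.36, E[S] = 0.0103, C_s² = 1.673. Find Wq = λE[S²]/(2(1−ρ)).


ρ = λ·E[S] = 26.36·0.0103 = 0.2715
E[S²] = E[S]²(1+C_s²) = 0.0103²·(1+1.673) = 0.0002836
Wq = λ·E[S²]/(2(1−ρ)) = 26.36·0.0002836/(2·0.7285) = 0.005131 hr

Final: 0.005131 hr


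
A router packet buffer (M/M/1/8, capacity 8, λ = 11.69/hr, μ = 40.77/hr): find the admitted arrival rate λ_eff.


ρ = 0.2867; P_K = (1−ρ)ρ^8/(1−ρ^9) = 0.00003259
λ_eff = λ(1 − P_K) = 11.69·(1 − 0.00003259) = 11.69·0.999967 = 11.6896 /hr

Final: 11.6896 /hr


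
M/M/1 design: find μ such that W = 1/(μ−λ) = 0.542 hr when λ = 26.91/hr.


W = 1/(μ−λ) ⇒ μ − λ = 1/W = 1/0.542 = 1.8450
μ = λ + 1/W = 26.91 + 1.8450 = 28.7550 per hr

Final: 28.7550 /hr


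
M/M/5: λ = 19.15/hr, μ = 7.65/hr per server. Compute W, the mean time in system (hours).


a = 2.5033; ρ = 0.5007; P₀ = 0.079825
Lq = P₀·a^c·ρ/(c!(1−ρ)²) = 0.13129
Wq = Lq/λ = 0.13129/19.15 = 0.006856 hr
W = Wq + 1/μ = 0.006856 + 0.13072 = 0.13757 hr

Final: 0.13757 hr


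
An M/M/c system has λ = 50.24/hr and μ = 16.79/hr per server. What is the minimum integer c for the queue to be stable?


Stability requires cμ > λ ⇔ c > λ/μ.
λ/μ = 50.24/16.79 = 2.9923
Minimum integer c = ⌊2.9923⌋ + 1 = 3
Check: 3·16.79 = 50.37 > 50.24, while 2·16.79 = 33.58 ≤ 50.24

Final: 3 servers


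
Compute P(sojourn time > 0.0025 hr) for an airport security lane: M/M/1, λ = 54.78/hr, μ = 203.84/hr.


W ~ Exponential(μ−λ) for M/M/1.
μ − λ = 203.84 − 54.78 = 149.0600
P(W > t) = e^{−(μ−λ)t} = e^{−0.3727} = 0.688906

Final: 0.688906


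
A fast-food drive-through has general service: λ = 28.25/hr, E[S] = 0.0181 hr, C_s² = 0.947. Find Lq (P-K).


ρ = λ·E[S] = 28.25·0.0181 = 0.5113
Lq = ρ²(1+C_s²)/(2(1−ρ)) = 0.2615·(1+0.947)/(2·0.4887)
= 0.2615·1.9470/0.9773 = 0.52085

Final: 0.52085


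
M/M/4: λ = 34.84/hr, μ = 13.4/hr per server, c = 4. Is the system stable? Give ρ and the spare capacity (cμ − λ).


Total capacity cμ = 4·13.4 = 53.60/hr
ρ = λ/(cμ) = 34.84/53.60 = 0.6500
Stable ⇔ ρ < 1: YES
Spare capacity = cμ − λ = 53.60 − 34.84 = 18.76/hr

Final: ρ = 0.6500; stable; margin = 18.76/hr


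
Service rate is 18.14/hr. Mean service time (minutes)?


Mean service time = 1/μ = 1/18.14 hour = 0.05513 hour
In minutes: 0.05513 × 60 = 3.3076 min

Final: 3.3076 min


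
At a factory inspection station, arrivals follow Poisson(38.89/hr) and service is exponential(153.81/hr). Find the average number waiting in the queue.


ρ = 38.89/153.81 = 0.2528
Lq = ρ²/(1−ρ) = 0.06393/0.7472 = 0.08556

Final: 0.08556


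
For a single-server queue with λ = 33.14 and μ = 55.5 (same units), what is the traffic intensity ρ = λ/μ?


ρ = λ/μ = 33.14/55.5 = 0.5971

Final: 0.5971


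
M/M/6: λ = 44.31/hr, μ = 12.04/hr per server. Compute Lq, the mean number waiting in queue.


a = λ/μ = 3.6802; ρ = a/6 = 0.6134
P₀ = 0.023835
Lq = P₀·a^c·ρ / (c!·(1−ρ)²) = 0.023835·2484.57195·0.6134/(720·0.14948)
= 0.33750

Final: 0.33750


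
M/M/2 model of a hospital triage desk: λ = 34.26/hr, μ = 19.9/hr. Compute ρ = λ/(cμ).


ρ = λ/(cμ) = 34.26/(2·19.9) = 34.26/39.80 = 0.8608

Final: 0.8608


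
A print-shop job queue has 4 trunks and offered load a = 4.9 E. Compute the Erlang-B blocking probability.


B(c,a) = (a^c/c!) / Σ_{k=0}^{c} a^k/k!
a^4/4! = 24.020004
Σ terms (k=0..4): 1.00000 + 4.90000 + 12.00500 + 19.60817 + 24.02000 = 61.533171
B = 24.020004/61.533171 = 0.390359

Final: 0.390359


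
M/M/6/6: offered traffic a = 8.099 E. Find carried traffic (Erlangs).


B(6,8.099) = 0.395107 (Erlang-B)
Carried load = a(1 − B) = 8.099·(1 − 0.395107) = 8.099·0.604893 = 4.8990 E

Final: 4.8990 Erlangs


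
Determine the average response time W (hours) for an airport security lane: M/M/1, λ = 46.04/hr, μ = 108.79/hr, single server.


W = 1/(μ−λ) = 1/(108.79 − 46.04) = 1/62.75 = 0.01594 hr

Final: 0.01594 hr


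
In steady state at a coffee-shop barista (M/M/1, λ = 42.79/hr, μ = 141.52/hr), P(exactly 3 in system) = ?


ρ = 42.79/141.52 = 0.3024
P_n = (1−ρ)·ρ^n = (1 − 0.3024)·0.3024^3 = 0.6976·0.027642 = 0.019284

Final: 0.019284


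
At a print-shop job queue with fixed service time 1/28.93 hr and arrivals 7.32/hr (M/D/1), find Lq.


ρ = 7.32/28.93 = 0.2530
M/D/1: Lq = ρ²/(2(1−ρ)) = 0.06402/(2·0.7470) = 0.04285

Final: 0.04285


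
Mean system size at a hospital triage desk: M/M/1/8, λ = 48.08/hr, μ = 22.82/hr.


ρ = 48.08/22.82 = 2.1069
L = ρ[1 − (K+1)ρ^K + Kρ^(K+1)] / [(1−ρ)(1−ρ^(K+1))]
Numerator: 2.1069·(1 − 9·388.320708 + 8·818.162124) = 6429.089495
Denominator: (-1.1069)·(-817.162124) = 904.536163
L = 6429.089495/904.536163 = 7.1076

Final: 7.1076


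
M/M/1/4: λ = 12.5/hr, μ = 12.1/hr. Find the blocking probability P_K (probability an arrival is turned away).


ρ = λ/μ = 12.5/12.1 = 1.0331
P_K = (1−ρ)ρ^K/(1−ρ^(K+1)) = (-0.03306·1.138934)/(1 − 1.176585)
= -0.037651/-0.176585 = 0.213216

Final: 0.213216


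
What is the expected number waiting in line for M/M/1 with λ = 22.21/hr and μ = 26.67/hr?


ρ = 22.21/26.67 = 0.8328
Lq = ρ²/(1−ρ) = 0.6935/0.1672 = 4.1470

Final: 4.1470


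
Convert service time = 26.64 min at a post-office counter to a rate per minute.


μ = 1/(service time) in consistent units.
1 minute = 1 min, so μ = 1/26.64 = 0.03754 per minute

Final: 0.03754 /min


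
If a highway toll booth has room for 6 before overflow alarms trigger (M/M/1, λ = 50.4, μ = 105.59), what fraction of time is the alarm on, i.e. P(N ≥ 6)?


ρ = 50.4/105.59 = 0.4773
P(N ≥ n) = ρ^n = 0.4773^6 = 0.011826

Final: 0.011826


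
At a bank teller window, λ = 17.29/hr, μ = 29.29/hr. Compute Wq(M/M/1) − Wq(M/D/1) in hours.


ρ = 17.29/29.29 = 0.5903
Wq(M/M/1) = ρ/(μ−λ) = 0.5903/12.00 = 0.04919 hr
Wq(M/D/1) = ρ/(2(μ−λ)) = 0.02460 hr
Savings = 0.04919 − 0.02460 = 0.02460 hr

Final: 0.02460 hr


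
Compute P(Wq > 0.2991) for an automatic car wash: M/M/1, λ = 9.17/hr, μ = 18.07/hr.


ρ = 9.17/18.07 = 0.5075
P(Wq > t) = ρ·e^{−(μ−λ)t} = 0.5075·e^{−2.6620}
= 0.5075·0.069809 = 0.035426

Final: 0.035426


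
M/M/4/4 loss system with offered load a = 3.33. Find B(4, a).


B(c,a) = (a^c/c!) / Σ_{k=0}^{c} a^k/k!
a^4/4! = 5.123488
Σ terms (k=0..4): 1.00000 + 3.33000 + 5.54445 + 6.15434 + 5.12349 = 21.152277
B = 5.123488/21.152277 = 0.242219

Final: 0.242219


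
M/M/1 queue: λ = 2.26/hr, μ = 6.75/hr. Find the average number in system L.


ρ = λ/μ = 2.26/6.75 = 0.3348
L = ρ/(1−ρ) = 0.3348/(1 − 0.3348) = 0.3348/0.6652 = 0.5033

Final: 0.5033


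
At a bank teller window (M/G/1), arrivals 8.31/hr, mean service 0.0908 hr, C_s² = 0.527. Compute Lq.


ρ = λ·E[S] = 8.31·0.0908 = 0.7545
Lq = ρ²(1+C_s²)/(2(1−ρ)) = 0.5693·(1+0.527)/(2·0.2455)
= 0.5693·1.5270/0.4909 = 1.77099

Final: 1.77099


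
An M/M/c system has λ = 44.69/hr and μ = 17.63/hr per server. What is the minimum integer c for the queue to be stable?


Stability requires cμ > λ ⇔ c > λ/μ.
λ/μ = 44.69/17.63 = 2.5349
Minimum integer c = ⌊2.5349⌋ + 1 = 3
Check: 3·17.63 = 52.89 > 44.69, while 2·17.63 = 35.26 ≤ 44.69

Final: 3 servers


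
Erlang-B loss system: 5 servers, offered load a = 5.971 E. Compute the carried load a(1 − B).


B(5,5.971) = 0.358371 (Erlang-B)
Carried load = a(1 − B) = 5.971·(1 − 0.358371) = 5.971·0.641629 = 3.8312 E

Final: 3.8312 Erlangs


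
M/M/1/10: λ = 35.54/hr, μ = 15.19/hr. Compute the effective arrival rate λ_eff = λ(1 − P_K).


ρ = 2.3397; P_K = (1−ρ)ρ^10/(1−ρ^11) = 0.572644
λ_eff = λ(1 − P_K) = 35.54·(1 − 0.572644) = 35.54·0.427356 = 15.1882 /hr

Final: 15.1882 /hr


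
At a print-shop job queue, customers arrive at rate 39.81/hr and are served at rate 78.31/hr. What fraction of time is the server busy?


ρ = λ/μ = 39.81/78.31 = 0.5084

Final: 0.5084


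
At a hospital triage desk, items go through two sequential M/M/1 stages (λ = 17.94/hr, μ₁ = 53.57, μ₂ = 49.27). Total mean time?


Each node sees arrival rate λ = 17.94/hr (tandem ⇒ throughput preserved).
W₁ = 1/(μ₁−λ) = 1/(53.57−17.94) = 0.02807 hr
W₂ = 1/(μ₂−λ) = 1/(49.27−17.94) = 0.03192 hr
W_total = W₁ + W₂ = 0.02807 + 0.03192 = 0.05998 hr

Final: 0.05998 hr


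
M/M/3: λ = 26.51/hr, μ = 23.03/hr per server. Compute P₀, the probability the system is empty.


a = λ/μ = 26.51/23.03 = 1.1511; ρ = a/c = 0.3837
Σ_{k=0}^{2} a^k/k! (terms k=0..2) = 1.00000 + 1.15111 + 0.66252 = 2.81363
Tail: a^3/(3!(1−ρ)) = 1.52527/(6·0.6163) = 0.41248
P₀ = 1/(2.81363 + 0.41248) = 1/3.22611 = 0.309970

Final: 0.309970


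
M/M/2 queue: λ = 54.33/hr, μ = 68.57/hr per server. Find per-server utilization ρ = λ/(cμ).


ρ = λ/(cμ) = 54.33/(2·68.57) = 54.33/137.14 = 0.3962

Final: 0.3962


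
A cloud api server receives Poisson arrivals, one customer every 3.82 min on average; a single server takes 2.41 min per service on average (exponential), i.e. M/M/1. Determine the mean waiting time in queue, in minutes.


λ = 60/3.82 = 15.7068 /hr
μ = 60/2.41 = 24.8963 /hr
ρ = λ/μ = 15.7068/24.8963 = 0.6309
Wq = ρ/(μ−λ) = 0.6309/(24.8963−15.7068) = 0.06865 hr
In minutes: 0.06865·60 = 4.119 min

Final: 4.119 min


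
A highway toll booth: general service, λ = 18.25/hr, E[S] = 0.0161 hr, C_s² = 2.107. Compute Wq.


ρ = λ·E[S] = 18.25·0.0161 = 0.2938
E[S²] = E[S]²(1+C_s²) = 0.0161²·(1+2.107) = 0.0008054
Wq = λ·E[S²]/(2(1−ρ)) = 18.25·0.0008054/(2·0.7062) = 0.01041 hr

Final: 0.01041 hr


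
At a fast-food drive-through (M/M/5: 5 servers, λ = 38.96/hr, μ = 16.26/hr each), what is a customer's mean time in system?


a = 2.3961; ρ = 0.4792; P₀ = 0.089315
Lq = P₀·a^c·ρ/(c!(1−ρ)²) = 0.10386
Wq = Lq/λ = 0.10386/38.96 = 0.002666 hr
W = Wq + 1/μ = 0.002666 + 0.06150 = 0.06417 hr

Final: 0.06417 hr


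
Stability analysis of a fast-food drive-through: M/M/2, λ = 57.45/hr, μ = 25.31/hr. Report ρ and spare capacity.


Total capacity cμ = 2·25.31 = 50.62/hr
ρ = λ/(cμ) = 57.45/50.62 = 1.1349
Stable ⇔ ρ < 1: NO
Spare capacity = cμ − λ = 50.62 − 57.45 = -6.83/hr

Final: ρ = 1.1349; unstable; margin = -6.83/hr


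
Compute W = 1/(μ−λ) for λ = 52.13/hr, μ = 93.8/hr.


W = 1/(μ−λ) = 1/(93.8 − 52.13) = 1/41.67 = 0.02400 hr

Final: 0.02400 hr


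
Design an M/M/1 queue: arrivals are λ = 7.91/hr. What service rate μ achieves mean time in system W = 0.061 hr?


W = 1/(μ−λ) ⇒ μ − λ = 1/W = 1/0.061 = 16.3934
μ = λ + 1/W = 7.91 + 16.3934 = 24.3034 per hr

Final: 24.3034 /hr


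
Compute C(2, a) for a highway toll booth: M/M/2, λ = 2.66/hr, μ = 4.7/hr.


a = λ/μ = 0.5660; ρ = a/2 = 0.2830
P₀ = 0.558872 (from M/M/c formula)
C(c,a) = [a^c/(c!(1−ρ))]·P₀ = [0.32031/(2·0.7170)]·0.558872
= 0.22336·0.558872 = 0.124830

Final: 0.124830


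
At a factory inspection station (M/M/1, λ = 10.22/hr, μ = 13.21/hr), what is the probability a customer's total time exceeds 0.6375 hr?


W ~ Exponential(μ−λ) for M/M/1.
μ − λ = 13.21 − 10.22 = 2.9900
P(W > t) = e^{−(μ−λ)t} = e^{−1.9061} = 0.148655

Final: 0.148655


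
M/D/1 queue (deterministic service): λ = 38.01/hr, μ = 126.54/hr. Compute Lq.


ρ = 38.01/126.54 = 0.3004
M/D/1: Lq = ρ²/(2(1−ρ)) = 0.09023/(2·0.6996) = 0.06448

Final: 0.06448


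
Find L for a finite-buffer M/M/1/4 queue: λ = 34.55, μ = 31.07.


ρ = 34.55/31.07 = 1.1120
L = ρ[1 − (K+1)ρ^K + Kρ^(K+1)] / [(1−ρ)(1−ρ^(K+1))]
Numerator: 1.1120·(1 − 5·1.529069 + 4·1.700333) = 0.173456
Denominator: (-0.1120)·(-0.700333) = 0.078441
L = 0.173456/0.078441 = 2.2113

Final: 2.2113


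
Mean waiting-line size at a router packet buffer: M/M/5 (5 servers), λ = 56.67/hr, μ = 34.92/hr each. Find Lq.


a = λ/μ = 1.6229; ρ = a/5 = 0.3246
P₀ = 0.196854
Lq = P₀·a^c·ρ / (c!·(1−ρ)²) = 0.196854·11.25628·0.3246/(120·0.45621)
= 0.01314

Final: 0.01314


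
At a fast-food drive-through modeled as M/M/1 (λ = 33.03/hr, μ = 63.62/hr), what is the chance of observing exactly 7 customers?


ρ = 33.03/63.62 = 0.5192
P_n = (1−ρ)·ρ^n = (1 − 0.5192)·0.5192^7 = 0.4808·0.010167 = 0.004889

Final: 0.004889


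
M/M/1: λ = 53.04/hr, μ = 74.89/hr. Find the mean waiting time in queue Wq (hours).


ρ = 53.04/74.89 = 0.7082
Wq = ρ/(μ−λ) = 0.7082/(74.89 − 53.04) = 0.7082/21.85 = 0.03241 hr

Final: 0.03241 hr


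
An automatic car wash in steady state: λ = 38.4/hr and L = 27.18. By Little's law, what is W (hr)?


W = L/λ = 27.18/38.4 = 0.7078 hr

Final: 0.7078 hr


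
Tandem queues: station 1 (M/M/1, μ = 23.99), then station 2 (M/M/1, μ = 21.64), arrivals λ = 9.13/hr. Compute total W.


Each node sees arrival rate λ = 9.13/hr (tandem ⇒ throughput preserved).
W₁ = 1/(μ₁−λ) = 1/(23.99−9.13) = 0.06729 hr
W₂ = 1/(μ₂−λ) = 1/(21.64−9.13) = 0.07994 hr
W_total = W₁ + W₂ = 0.06729 + 0.07994 = 0.14723 hr

Final: 0.14723 hr


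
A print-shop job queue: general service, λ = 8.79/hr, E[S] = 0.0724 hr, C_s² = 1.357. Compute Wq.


ρ = λ·E[S] = 8.79·0.0724 = 0.6364
E[S²] = E[S]²(1+C_s²) = 0.0724²·(1+1.357) = 0.012355
Wq = λ·E[S²]/(2(1−ρ)) = 8.79·0.012355/(2·0.3636) = 0.14934 hr

Final: 0.14934 hr


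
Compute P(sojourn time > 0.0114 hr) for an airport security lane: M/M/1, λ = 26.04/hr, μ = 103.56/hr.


W ~ Exponential(μ−λ) for M/M/1.
μ − λ = 103.56 − 26.04 = 77.5200
P(W > t) = e^{−(μ−λ)t} = e^{−0.8837} = 0.413239

Final: 0.413239


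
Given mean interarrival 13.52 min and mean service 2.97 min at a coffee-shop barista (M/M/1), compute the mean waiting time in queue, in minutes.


λ = 60/13.52 = 4.4379 /hr
μ = 60/2.97 = 20.2020 /hr
ρ = λ/μ = 4.4379/20.2020 = 0.2197
Wq = ρ/(μ−λ) = 0.2197/(20.2020−4.4379) = 0.01394 hr
In minutes: 0.01394·60 = 0.8361 min

Final: 0.8361 min


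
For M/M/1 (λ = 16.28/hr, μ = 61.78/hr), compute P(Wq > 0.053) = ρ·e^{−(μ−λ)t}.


ρ = 16.28/61.78 = 0.2635
P(Wq > t) = ρ·e^{−(μ−λ)t} = 0.2635·e^{−2.4115}
= 0.2635·0.089681 = 0.023632

Final: 0.023632


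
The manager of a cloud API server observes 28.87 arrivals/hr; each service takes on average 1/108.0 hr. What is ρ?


ρ = λ/μ = 28.87/108.0 = 0.2673

Final: 0.2673


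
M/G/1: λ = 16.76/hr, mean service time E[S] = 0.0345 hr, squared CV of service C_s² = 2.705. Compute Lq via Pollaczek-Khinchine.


ρ = λ·E[S] = 16.76·0.0345 = 0.5782
Lq = ρ²(1+C_s²)/(2(1−ρ)) = 0.3343·(1+2.705)/(2·0.4218)
= 0.3343·3.7050/0.8436 = 1.46845

Final: 1.46845


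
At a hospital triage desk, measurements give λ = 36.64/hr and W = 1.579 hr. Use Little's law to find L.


L = λW = 36.64·1.579 = 57.8546

Final: 57.8546


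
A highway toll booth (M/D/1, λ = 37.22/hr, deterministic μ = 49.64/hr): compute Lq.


ρ = 37.22/49.64 = 0.7498
M/D/1: Lq = ρ²/(2(1−ρ)) = 0.5622/(2·0.2502) = 1.12349

Final: 1.12349


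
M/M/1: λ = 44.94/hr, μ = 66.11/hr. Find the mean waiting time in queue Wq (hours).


ρ = 44.94/66.11 = 0.6798
Wq = ρ/(μ−λ) = 0.6798/(66.11 − 44.94) = 0.6798/21.17 = 0.03211 hr

Final: 0.03211 hr


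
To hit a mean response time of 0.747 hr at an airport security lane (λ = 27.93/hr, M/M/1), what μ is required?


W = 1/(μ−λ) ⇒ μ − λ = 1/W = 1/0.747 = 1.3387
μ = λ + 1/W = 27.93 + 1.3387 = 29.2687 per hr

Final: 29.2687 /hr


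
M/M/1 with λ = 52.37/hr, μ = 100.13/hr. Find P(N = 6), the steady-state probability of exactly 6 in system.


ρ = 52.37/100.13 = 0.5230
P_n = (1−ρ)·ρ^n = (1 − 0.5230)·0.5230^6 = 0.4770·0.020470 = 0.009764

Final: 0.009764


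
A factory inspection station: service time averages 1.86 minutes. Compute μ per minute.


μ = 1/(service time) in consistent units.
1 minute = 1 min, so μ = 1/1.86 = 0.5376 per minute

Final: 0.5376 /min


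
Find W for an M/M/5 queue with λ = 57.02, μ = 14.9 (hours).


a = 3.8268; ρ = 0.7654; P₀ = 0.016785
Lq = P₀·a^c·ρ/(c!(1−ρ)²) = 1.59607
Wq = Lq/λ = 1.59607/57.02 = 0.02799 hr
W = Wq + 1/μ = 0.02799 + 0.06711 = 0.09511 hr

Final: 0.09511 hr


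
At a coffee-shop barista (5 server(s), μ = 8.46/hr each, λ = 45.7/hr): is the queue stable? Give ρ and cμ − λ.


Total capacity cμ = 5·8.46 = 42.30/hr
ρ = λ/(cμ) = 45.7/42.30 = 1.0804
Stable ⇔ ρ < 1: NO
Spare capacity = cμ − λ = 42.30 − 45.7 = -3.40/hr

Final: ρ = 1.0804; unstable; margin = -3.40/hr


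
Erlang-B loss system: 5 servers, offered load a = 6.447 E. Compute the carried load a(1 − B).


B(5,6.447) = 0.390489 (Erlang-B)
Carried load = a(1 − B) = 6.447·(1 − 0.390489) = 6.447·0.609511 = 3.9295 E

Final: 3.9295 Erlangs


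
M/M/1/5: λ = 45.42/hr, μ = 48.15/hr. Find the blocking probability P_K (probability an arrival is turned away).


ρ = λ/μ = 45.42/48.15 = 0.9433
P_K = (1−ρ)ρ^K/(1−ρ^(K+1)) = (0.05670·0.746886)/(1 − 0.704539)
= 0.042347/0.295461 = 0.143324

Final: 0.143324


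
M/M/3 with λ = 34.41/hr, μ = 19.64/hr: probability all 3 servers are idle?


a = λ/μ = 34.41/19.64 = 1.7520; ρ = a/c = 0.5840
Σ_{k=0}^{2} a^k/k! (terms k=0..2) = 1.00000 + 1.75204 + 1.53482 = 4.28685
Tail: a^3/(3!(1−ρ)) = 5.37811/(6·0.4160) = 2.15475
P₀ = 1/(4.28685 + 2.15475) = 1/6.44161 = 0.155241

Final: 0.155241


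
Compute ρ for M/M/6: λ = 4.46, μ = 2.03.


ρ = λ/(cμ) = 4.46/(6·2.03) = 4.46/12.18 = 0.3662

Final: 0.3662


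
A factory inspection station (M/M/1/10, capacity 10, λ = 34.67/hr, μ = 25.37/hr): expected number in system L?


ρ = 34.67/25.37 = 1.3666
L = ρ[1 − (K+1)ρ^K + Kρ^(K+1)] / [(1−ρ)(1−ρ^(K+1))]
Numerator: 1.3666·(1 − 11·22.716099 + 10·31.043245) = 84.120011
Denominator: (-0.3666)·(-30.043245) = 11.013094
L = 84.120011/11.013094 = 7.6382

Final: 7.6382


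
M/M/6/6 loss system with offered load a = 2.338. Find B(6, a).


B(c,a) = (a^c/c!) / Σ_{k=0}^{c} a^k/k!
a^6/6! = 0.226848
Σ terms (k=0..6): 1.00000 + 2.33800 + 2.73312 + 2.13001 + 1.24499 + 0.58216 + 0.22685 = 10.255134
B = 0.226848/10.255134 = 0.022120

Final: 0.022120


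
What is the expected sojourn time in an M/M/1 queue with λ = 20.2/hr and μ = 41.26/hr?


W = 1/(μ−λ) = 1/(41.26 − 20.2) = 1/21.06 = 0.04748 hr

Final: 0.04748 hr


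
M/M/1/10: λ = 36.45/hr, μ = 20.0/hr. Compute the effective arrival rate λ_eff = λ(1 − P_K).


ρ = 1.8225; P_K = (1−ρ)ρ^10/(1−ρ^11) = 0.451917
λ_eff = λ(1 − P_K) = 36.45·(1 − 0.451917) = 36.45·0.548083 = 19.9776 /hr

Final: 19.9776 /hr


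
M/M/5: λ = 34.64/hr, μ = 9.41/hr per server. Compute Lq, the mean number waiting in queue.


a = λ/μ = 3.6812; ρ = a/5 = 0.7362
P₀ = 0.020500
Lq = P₀·a^c·ρ / (c!·(1−ρ)²) = 0.020500·675.99160·0.7362/(120·0.06957)
= 1.22212

Final: 1.22212


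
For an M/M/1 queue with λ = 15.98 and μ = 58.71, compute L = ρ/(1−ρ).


ρ = λ/μ = 15.98/58.71 = 0.2722
L = ρ/(1−ρ) = 0.2722/(1 − 0.2722) = 0.2722/0.7278 = 0.3740

Final: 0.3740


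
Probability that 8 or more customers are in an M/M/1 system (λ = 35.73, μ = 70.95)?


ρ = 35.73/70.95 = 0.5036
P(N ≥ n) = ρ^n = 0.5036^8 = 0.004137

Final: 0.004137


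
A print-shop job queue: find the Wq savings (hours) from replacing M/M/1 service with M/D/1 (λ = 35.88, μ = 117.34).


ρ = 35.88/117.34 = 0.3058
Wq(M/M/1) = ρ/(μ−λ) = 0.3058/81.46 = 0.003754 hr
Wq(M/D/1) = ρ/(2(μ−λ)) = 0.001877 hr
Savings = 0.003754 − 0.001877 = 0.001877 hr

Final: 0.001877 hr


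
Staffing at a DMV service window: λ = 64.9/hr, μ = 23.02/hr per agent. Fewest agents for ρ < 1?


Stability requires cμ > λ ⇔ c > λ/μ.
λ/μ = 64.9/23.02 = 2.8193
Minimum integer c = ⌊2.8193⌋ + 1 = 3
Check: 3·23.02 = 69.06 > 64.9, while 2·23.02 = 46.04 ≤ 64.9

Final: 3 servers


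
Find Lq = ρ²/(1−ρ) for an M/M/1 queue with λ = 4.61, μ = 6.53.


ρ = 4.61/6.53 = 0.7060
Lq = ρ²/(1−ρ) = 0.4984/0.2940 = 1.6951

Final: 1.6951


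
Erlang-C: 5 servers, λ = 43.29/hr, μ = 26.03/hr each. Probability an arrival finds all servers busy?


a = λ/μ = 1.6631; ρ = a/5 = 0.3326
P₀ = 0.189027 (from M/M/c formula)
C(c,a) = [a^c/(c!(1−ρ))]·P₀ = [12.72234/(120·0.6674)]·0.189027
= 0.15886·0.189027 = 0.030029

Final: 0.030029


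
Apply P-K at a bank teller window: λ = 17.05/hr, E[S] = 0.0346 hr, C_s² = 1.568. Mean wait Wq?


ρ = λ·E[S] = 17.05·0.0346 = 0.5899
E[S²] = E[S]²(1+C_s²) = 0.0346²·(1+1.568) = 0.003074
Wq = λ·E[S²]/(2(1−ρ)) = 17.05·0.003074/(2·0.4101) = 0.06391 hr

Final: 0.06391 hr


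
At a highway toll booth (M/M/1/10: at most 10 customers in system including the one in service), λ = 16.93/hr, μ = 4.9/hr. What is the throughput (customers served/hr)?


ρ = 3.4551; P_K = (1−ρ)ρ^10/(1−ρ^11) = 0.710574
λ_eff = λ(1 − P_K) = 16.93·(1 − 0.710574) = 16.93·0.289426 = 4.9000 /hr

Final: 4.9000 /hr


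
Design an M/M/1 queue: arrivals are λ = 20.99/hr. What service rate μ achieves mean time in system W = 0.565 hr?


W = 1/(μ−λ) ⇒ μ − λ = 1/W = 1/0.565 = 1.7699
μ = λ + 1/W = 20.99 + 1.7699 = 22.7599 per hr

Final: 22.7599 /hr


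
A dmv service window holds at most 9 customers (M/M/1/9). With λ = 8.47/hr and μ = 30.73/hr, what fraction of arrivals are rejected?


ρ = λ/μ = 8.47/30.73 = 0.2756
P_K = (1−ρ)ρ^K/(1−ρ^(K+1)) = (0.7244·0.000009181)/(1 − 0.000002531)
= 0.000006650/0.999997 = 0.000006650

Final: 0.000006650


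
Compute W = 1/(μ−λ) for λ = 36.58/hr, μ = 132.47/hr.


W = 1/(μ−λ) = 1/(132.47 − 36.58) = 1/95.89 = 0.01043 hr

Final: 0.01043 hr


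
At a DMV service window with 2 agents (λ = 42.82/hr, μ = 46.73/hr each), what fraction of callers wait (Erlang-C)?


a = λ/μ = 0.9163; ρ = a/2 = 0.4582
P₀ = 0.371588 (from M/M/c formula)
C(c,a) = [a^c/(c!(1−ρ))]·P₀ = [0.83966/(2·0.5418)]·0.371588
= 0.77483·0.371588 = 0.287916

Final: 0.287916


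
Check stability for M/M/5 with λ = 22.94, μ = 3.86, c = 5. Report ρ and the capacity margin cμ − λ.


Total capacity cμ = 5·3.86 = 19.30/hr
ρ = λ/(cμ) = 22.94/19.30 = 1.1886
Stable ⇔ ρ < 1: NO
Spare capacity = cμ − λ = 19.30 − 22.94 = -3.64/hr

Final: ρ = 1.1886; unstable; margin = -3.64/hr


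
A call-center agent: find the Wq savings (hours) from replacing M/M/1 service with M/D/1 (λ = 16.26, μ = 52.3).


ρ = 16.26/52.3 = 0.3109
Wq(M/M/1) = ρ/(μ−λ) = 0.3109/36.04 = 0.008626 hr
Wq(M/D/1) = ρ/(2(μ−λ)) = 0.004313 hr
Savings = 0.008626 − 0.004313 = 0.004313 hr

Final: 0.004313 hr


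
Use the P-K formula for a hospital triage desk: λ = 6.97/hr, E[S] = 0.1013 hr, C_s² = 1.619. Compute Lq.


ρ = λ·E[S] = 6.97·0.1013 = 0.7061
Lq = ρ²(1+C_s²)/(2(1−ρ)) = 0.4985·(1+1.619)/(2·0.2939)
= 0.4985·2.6190/0.5879 = 2.22092

Final: 2.22092


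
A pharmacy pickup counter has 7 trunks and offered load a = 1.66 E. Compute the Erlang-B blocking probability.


B(c,a) = (a^c/c!) / Σ_{k=0}^{c} a^k/k!
a^7/7! = 0.006892
Σ terms (k=0..7): 1.00000 + 1.66000 + 1.37780 + 0.76238 + 0.31639 + 0.10504 + 0.02906 + 0.006892 = 5.257566
B = 0.006892/5.257566 = 0.001311

Final: 0.001311


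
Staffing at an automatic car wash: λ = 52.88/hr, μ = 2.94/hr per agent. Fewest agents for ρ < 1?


Stability requires cμ > λ ⇔ c > λ/μ.
λ/μ = 52.88/2.94 = 17.9864
Minimum integer c = ⌊17.9864⌋ + 1 = 18
Check: 18·2.94 = 52.92 > 52.88, while 17·2.94 = 49.98 ≤ 52.88

Final: 18 servers


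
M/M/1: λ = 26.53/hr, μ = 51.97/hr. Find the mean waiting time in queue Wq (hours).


ρ = 26.53/51.97 = 0.5105
Wq = ρ/(μ−λ) = 0.5105/(51.97 − 26.53) = 0.5105/25.44 = 0.02007 hr

Final: 0.02007 hr


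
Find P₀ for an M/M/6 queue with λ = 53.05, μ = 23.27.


a = λ/μ = 53.05/23.27 = 2.2798; ρ = a/c = 0.3800
Σ_{k=0}^{5} a^k/k! (terms k=0..5) = 1.00000 + 2.27976 + 2.59865 + 1.97477 + 1.12550 + 0.51317 = 9.49185
Tail: a^6/(6!(1−ρ)) = 140.38931/(720·0.6200) = 0.31447
P₀ = 1/(9.49185 + 0.31447) = 1/9.80632 = 0.101975

Final: 0.101975


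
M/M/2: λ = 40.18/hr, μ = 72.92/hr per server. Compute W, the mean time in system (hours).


a = 0.5510; ρ = 0.2755; P₀ = 0.568003
Lq = P₀·a^c·ρ/(c!(1−ρ)²) = 0.04526
Wq = Lq/λ = 0.04526/40.18 = 0.001126 hr
W = Wq + 1/μ = 0.001126 + 0.01371 = 0.01484 hr

Final: 0.01484 hr


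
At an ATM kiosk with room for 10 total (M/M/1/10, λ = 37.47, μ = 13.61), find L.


ρ = 37.47/13.61 = 2.7531
L = ρ[1 − (K+1)ρ^K + Kρ^(K+1)] / [(1−ρ)(1−ρ^(K+1))]
Numerator: 2.7531·(1 − 11·25018.178045 + 10·68878.113986) = 1138642.493432
Denominator: (-1.7531)·(-68877.113986) = 120750.032307
L = 1138642.493432/120750.032307 = 9.4297

Final: 9.4297


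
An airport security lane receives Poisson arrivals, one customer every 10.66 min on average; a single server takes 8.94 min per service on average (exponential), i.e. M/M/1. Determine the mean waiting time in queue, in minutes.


λ = 60/10.66 = 5.6285 /hr
μ = 60/8.94 = 6.7114 /hr
ρ = λ/μ = 5.6285/6.7114 = 0.8386
Wq = ρ/(μ−λ) = 0.8386/(6.7114−5.6285) = 0.77445 hr
In minutes: 0.77445·60 = 46.467 min

Final: 46.467 min


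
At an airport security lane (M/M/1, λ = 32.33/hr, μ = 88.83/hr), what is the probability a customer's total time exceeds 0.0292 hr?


W ~ Exponential(μ−λ) for M/M/1.
μ − λ = 88.83 − 32.33 = 56.5000
P(W > t) = e^{−(μ−λ)t} = e^{−1.6498} = 0.192088

Final: 0.192088


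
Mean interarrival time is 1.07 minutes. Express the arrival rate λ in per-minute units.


λ = 1/(interarrival time) in consistent units.
1 minute = 1 min, so λ = 1/1.07 = 0.9346 per minute

Final: 0.9346 /min


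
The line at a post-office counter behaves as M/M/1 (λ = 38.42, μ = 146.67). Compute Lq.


ρ = 38.42/146.67 = 0.2619
Lq = ρ²/(1−ρ) = 0.06862/0.7381 = 0.09297

Final: 0.09297


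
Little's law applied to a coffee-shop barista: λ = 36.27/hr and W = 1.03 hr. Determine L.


L = λW = 36.27·1.03 = 37.3581

Final: 37.3581


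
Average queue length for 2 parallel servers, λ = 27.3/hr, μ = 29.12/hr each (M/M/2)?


a = λ/μ = 0.9375; ρ = a/2 = 0.4688
P₀ = 0.361702
Lq = P₀·a^c·ρ / (c!·(1−ρ)²) = 0.361702·0.87891·0.4688/(2·0.28223)
= 0.26400

Final: 0.26400


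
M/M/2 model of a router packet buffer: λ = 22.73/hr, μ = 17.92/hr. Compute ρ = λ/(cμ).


ρ = λ/(cμ) = 22.73/(2·17.92) = 22.73/35.84 = 0.6342

Final: 0.6342


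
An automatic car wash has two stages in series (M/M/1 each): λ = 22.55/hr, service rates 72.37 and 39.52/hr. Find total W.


Each node sees arrival rate λ = 22.55/hr (tandem ⇒ throughput preserved).
W₁ = 1/(μ₁−λ) = 1/(72.37−22.55) = 0.02007 hr
W₂ = 1/(μ₂−λ) = 1/(39.52−22.55) = 0.05893 hr
W_total = W₁ + W₂ = 0.02007 + 0.05893 = 0.07900 hr

Final: 0.07900 hr


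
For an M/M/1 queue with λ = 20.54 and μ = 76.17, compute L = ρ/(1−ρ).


ρ = λ/μ = 20.54/76.17 = 0.2697
L = ρ/(1−ρ) = 0.2697/(1 − 0.2697) = 0.2697/0.7303 = 0.3692

Final: 0.3692


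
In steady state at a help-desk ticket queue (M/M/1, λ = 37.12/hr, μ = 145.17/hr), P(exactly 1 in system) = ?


ρ = 37.12/145.17 = 0.2557
P_n = (1−ρ)·ρ^n = (1 − 0.2557)·0.2557^1 = 0.7443·0.255700 = 0.190318

Final: 0.190318


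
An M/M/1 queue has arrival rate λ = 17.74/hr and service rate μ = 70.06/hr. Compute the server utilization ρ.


ρ = λ/μ = 17.74/70.06 = 0.2532

Final: 0.2532


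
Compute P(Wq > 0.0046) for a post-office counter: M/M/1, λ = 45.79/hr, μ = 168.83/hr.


ρ = 45.79/168.83 = 0.2712
P(Wq > t) = ρ·e^{−(μ−λ)t} = 0.2712·e^{−0.5660}
= 0.2712·0.567801 = 0.153999

Final: 0.153999


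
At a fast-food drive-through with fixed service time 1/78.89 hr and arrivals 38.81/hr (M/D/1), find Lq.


ρ = 38.81/78.89 = 0.4920
M/D/1: Lq = ρ²/(2(1−ρ)) = 0.2420/(2·0.5080) = 0.23818

Final: 0.23818


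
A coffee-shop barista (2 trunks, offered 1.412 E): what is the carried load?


B(2,1.412) = 0.292435 (Erlang-B)
Carried load = a(1 − B) = 1.412·(1 − 0.292435) = 1.412·0.707565 = 0.9991 E

Final: 0.9991 Erlangs


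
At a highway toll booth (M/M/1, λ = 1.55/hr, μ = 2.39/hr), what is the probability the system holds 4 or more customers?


ρ = 1.55/2.39 = 0.6485
P(N ≥ n) = ρ^n = 0.6485^4 = 0.176903

Final: 0.176903


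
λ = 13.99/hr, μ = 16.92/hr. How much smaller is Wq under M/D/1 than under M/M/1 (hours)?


ρ = 13.99/16.92 = 0.8268
Wq(M/M/1) = ρ/(μ−λ) = 0.8268/2.93 = 0.28220 hr
Wq(M/D/1) = ρ/(2(μ−λ)) = 0.14110 hr
Savings = 0.28220 − 0.14110 = 0.14110 hr

Final: 0.14110 hr


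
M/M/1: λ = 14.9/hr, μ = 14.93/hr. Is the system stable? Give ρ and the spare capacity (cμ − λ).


Total capacity cμ = 1·14.93 = 14.93/hr
ρ = λ/(cμ) = 14.9/14.93 = 0.9980
Stable ⇔ ρ < 1: YES
Spare capacity = cμ − λ = 14.93 − 14.9 = 0.03/hr

Final: ρ = 0.9980; stable; margin = 0.03/hr


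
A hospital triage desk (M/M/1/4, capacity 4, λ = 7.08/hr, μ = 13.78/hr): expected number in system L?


ρ = 7.08/13.78 = 0.5138
L = ρ[1 − (K+1)ρ^K + Kρ^(K+1)] / [(1−ρ)(1−ρ^(K+1))]
Numerator: 0.5138·(1 − 5·0.069684 + 4·0.035803) = 0.408354
Denominator: (0.4862)·(0.964197) = 0.468804
L = 0.408354/0.468804 = 0.8711

Final: 0.8711
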